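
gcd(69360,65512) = 8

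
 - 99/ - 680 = 99/680 = 0.15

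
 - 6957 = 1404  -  8361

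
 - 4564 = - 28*163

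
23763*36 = 855468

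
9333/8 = 9333/8 = 1166.62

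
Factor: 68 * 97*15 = 98940 = 2^2*3^1*5^1*17^1*97^1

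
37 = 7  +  30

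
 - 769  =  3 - 772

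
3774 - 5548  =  -1774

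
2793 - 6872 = - 4079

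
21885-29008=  - 7123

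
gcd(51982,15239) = 7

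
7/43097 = 7/43097 = 0.00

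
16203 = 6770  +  9433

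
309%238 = 71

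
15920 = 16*995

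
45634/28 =1629+11/14 = 1629.79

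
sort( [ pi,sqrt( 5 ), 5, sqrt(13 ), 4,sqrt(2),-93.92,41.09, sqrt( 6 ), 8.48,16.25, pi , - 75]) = [  -  93.92,-75,sqrt(2) , sqrt(5) , sqrt( 6), pi, pi,sqrt(13), 4, 5, 8.48,16.25, 41.09 ] 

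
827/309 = 827/309 = 2.68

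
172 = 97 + 75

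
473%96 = 89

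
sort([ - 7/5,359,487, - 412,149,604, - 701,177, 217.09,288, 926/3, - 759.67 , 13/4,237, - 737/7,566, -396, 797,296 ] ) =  [ - 759.67 ,- 701, - 412, - 396,-737/7, - 7/5,13/4,149, 177,217.09,237  ,  288,296, 926/3,359,487,566, 604, 797 ]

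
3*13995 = 41985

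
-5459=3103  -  8562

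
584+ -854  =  -270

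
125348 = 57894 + 67454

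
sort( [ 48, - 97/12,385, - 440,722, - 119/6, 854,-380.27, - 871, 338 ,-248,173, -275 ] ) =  [-871,  -  440, - 380.27,- 275,-248, - 119/6, - 97/12, 48,173,338,  385,  722 , 854]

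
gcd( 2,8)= 2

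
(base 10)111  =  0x6f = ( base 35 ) 36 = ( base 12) 93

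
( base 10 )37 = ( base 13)2b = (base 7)52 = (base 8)45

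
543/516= 1 + 9/172 = 1.05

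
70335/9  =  7815 = 7815.00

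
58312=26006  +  32306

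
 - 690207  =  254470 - 944677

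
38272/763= 38272/763 = 50.16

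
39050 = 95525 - 56475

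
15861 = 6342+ 9519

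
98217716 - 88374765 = 9842951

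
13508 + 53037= 66545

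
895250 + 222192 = 1117442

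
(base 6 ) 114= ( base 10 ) 46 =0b101110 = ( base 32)1e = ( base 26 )1k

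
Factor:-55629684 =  - 2^2*3^2*11^1*59^1*2381^1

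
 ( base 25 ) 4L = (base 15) 81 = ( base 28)49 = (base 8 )171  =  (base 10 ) 121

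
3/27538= 3/27538=   0.00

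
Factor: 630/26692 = 2^ (-1 )*3^2 * 5^1*7^1* 6673^( - 1) = 315/13346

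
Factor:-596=  -  2^2*149^1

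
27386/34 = 805 + 8/17 = 805.47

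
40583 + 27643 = 68226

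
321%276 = 45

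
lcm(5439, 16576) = 348096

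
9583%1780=683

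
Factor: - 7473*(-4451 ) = 3^1*47^1 * 53^1  *4451^1 = 33262323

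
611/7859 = 611/7859 = 0.08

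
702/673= 1 +29/673 = 1.04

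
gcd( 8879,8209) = 1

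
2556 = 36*71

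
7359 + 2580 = 9939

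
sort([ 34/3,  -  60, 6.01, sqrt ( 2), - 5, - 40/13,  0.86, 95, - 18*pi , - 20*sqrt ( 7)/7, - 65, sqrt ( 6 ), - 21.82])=[ - 65, - 60,-18*pi, - 21.82, - 20*sqrt(7)/7, - 5, - 40/13,0.86,sqrt( 2), sqrt(6), 6.01,34/3,95 ] 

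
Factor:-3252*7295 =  - 2^2*3^1*5^1 * 271^1 * 1459^1 = -23723340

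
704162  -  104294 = 599868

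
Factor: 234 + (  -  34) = 200 = 2^3*5^2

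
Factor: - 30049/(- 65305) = 5^( - 1) * 37^(  -  1)*151^1*199^1* 353^( - 1) 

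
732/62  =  366/31=11.81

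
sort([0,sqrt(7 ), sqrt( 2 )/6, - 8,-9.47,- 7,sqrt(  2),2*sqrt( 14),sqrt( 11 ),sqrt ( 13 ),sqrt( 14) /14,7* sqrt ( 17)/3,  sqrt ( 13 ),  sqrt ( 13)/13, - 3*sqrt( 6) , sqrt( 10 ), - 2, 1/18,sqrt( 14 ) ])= [ - 9.47, - 8, - 3*sqrt( 6 ), - 7, - 2,0, 1/18,sqrt( 2) /6,sqrt( 14 ) /14,sqrt(13 ) /13,sqrt( 2),  sqrt(7), sqrt( 10 ),  sqrt( 11),sqrt( 13),sqrt( 13 ), sqrt( 14 ), 2*sqrt(14), 7*sqrt( 17 ) /3] 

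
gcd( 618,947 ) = 1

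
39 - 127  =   -88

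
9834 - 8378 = 1456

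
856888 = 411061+445827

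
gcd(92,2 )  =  2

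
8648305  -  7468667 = 1179638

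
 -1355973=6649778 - 8005751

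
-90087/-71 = 1268 + 59/71 =1268.83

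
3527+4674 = 8201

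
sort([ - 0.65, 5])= [ - 0.65, 5]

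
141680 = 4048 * 35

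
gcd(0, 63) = 63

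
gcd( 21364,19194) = 14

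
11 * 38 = 418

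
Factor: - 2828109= - 3^1 * 29^1 * 32507^1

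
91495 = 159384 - 67889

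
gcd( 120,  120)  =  120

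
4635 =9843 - 5208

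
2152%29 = 6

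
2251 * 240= 540240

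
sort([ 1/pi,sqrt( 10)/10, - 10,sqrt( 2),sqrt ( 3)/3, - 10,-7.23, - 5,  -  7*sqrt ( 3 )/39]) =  [ - 10,-10,-7.23 , - 5,-7*sqrt( 3 ) /39, sqrt( 10)/10,1/pi,sqrt ( 3)/3,  sqrt(2) ] 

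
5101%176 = 173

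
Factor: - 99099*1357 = - 134477343=-3^2*7^1*11^2 * 13^1*23^1*59^1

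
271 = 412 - 141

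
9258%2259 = 222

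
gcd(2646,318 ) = 6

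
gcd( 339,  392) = 1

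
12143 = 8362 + 3781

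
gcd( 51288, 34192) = 17096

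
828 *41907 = 34698996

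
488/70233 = 488/70233 = 0.01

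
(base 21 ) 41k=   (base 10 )1805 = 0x70D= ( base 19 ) 500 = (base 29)247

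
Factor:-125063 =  - 125063^1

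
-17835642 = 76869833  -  94705475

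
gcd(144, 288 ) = 144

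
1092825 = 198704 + 894121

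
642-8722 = -8080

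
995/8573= 995/8573= 0.12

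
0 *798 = 0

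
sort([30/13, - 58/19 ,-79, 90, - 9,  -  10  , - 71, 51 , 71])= [ - 79, - 71, - 10,-9 , - 58/19 , 30/13,51, 71,90 ] 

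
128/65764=32/16441  =  0.00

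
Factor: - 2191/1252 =-7/4 = - 2^ ( - 2 )*7^1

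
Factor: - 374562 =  - 2^1* 3^2* 20809^1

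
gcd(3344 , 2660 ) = 76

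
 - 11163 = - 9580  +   - 1583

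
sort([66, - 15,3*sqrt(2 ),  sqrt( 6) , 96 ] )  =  [ - 15, sqrt(6),3 * sqrt( 2),66,  96 ] 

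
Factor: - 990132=-2^2*3^1*11^1*13^1* 577^1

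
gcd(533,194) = 1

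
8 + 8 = 16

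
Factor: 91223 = 11^1*8293^1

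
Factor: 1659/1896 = 2^( -3)*7^1 = 7/8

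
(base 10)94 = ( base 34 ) 2q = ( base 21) 4A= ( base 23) 42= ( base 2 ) 1011110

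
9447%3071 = 234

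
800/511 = 1 + 289/511= 1.57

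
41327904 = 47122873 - 5794969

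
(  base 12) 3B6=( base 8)1072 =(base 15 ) 280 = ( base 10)570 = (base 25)MK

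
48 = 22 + 26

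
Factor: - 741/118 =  - 2^ ( - 1)*3^1*13^1 * 19^1*59^ ( - 1) 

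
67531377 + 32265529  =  99796906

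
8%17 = 8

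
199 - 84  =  115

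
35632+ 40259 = 75891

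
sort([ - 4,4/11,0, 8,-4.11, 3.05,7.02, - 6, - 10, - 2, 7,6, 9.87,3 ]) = [ - 10, - 6, - 4.11,-4, - 2,0,4/11,3, 3.05,6,7,7.02,8,9.87 ] 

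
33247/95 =33247/95 = 349.97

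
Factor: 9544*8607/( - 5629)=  -2^3*3^1*13^(  -  1) * 19^1*151^1*433^( -1) * 1193^1 = -82145208/5629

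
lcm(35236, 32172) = 739956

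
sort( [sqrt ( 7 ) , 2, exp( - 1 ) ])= [ exp( - 1 ), 2 , sqrt(7) ] 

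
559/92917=559/92917 = 0.01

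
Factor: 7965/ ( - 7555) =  - 3^3*  59^1*1511^( - 1 ) = - 1593/1511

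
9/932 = 9/932 = 0.01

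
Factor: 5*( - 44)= -2^2*5^1 * 11^1 = - 220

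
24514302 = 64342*381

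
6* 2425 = 14550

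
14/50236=7/25118 = 0.00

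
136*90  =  12240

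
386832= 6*64472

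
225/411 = 75/137 = 0.55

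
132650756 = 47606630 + 85044126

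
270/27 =10  =  10.00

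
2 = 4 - 2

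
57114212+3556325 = 60670537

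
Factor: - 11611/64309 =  - 7^( - 1)*17^1*683^1*9187^(-1)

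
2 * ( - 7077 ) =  - 14154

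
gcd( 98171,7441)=1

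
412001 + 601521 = 1013522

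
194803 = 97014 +97789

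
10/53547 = 10/53547 = 0.00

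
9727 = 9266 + 461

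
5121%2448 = 225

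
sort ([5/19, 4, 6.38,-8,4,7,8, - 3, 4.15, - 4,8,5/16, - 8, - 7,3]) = [- 8,-8,-7,-4, - 3,5/19,5/16 , 3, 4, 4,4.15,6.38, 7,8,8] 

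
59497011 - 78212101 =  - 18715090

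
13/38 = 13/38 = 0.34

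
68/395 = 68/395=0.17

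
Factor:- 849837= - 3^1*83^1*3413^1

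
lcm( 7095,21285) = 21285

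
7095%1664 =439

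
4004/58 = 2002/29 = 69.03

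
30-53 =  - 23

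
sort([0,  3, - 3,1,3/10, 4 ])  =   [-3,0, 3/10, 1 , 3 , 4] 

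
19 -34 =-15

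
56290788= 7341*7668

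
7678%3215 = 1248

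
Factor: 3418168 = 2^3*13^1*23^1*1429^1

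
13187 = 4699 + 8488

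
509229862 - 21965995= 487263867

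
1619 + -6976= - 5357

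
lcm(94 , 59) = 5546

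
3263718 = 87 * 37514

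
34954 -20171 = 14783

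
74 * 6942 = 513708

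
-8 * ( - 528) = 4224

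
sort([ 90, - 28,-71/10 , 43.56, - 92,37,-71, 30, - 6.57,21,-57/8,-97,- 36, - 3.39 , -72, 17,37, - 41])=[-97, - 92,-72, - 71, - 41, - 36,  -  28, - 57/8, - 71/10,-6.57 ,-3.39 , 17 , 21,30,37,37,43.56 , 90 ]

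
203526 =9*22614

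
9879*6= 59274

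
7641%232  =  217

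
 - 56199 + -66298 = - 122497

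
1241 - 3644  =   - 2403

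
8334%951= 726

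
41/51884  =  41/51884= 0.00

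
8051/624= 8051/624 = 12.90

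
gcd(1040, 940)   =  20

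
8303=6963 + 1340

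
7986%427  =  300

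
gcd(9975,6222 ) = 3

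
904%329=246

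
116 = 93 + 23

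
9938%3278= 104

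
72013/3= 24004+1/3= 24004.33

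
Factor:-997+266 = - 17^1* 43^1 = - 731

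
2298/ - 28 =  - 1149/14  =  -82.07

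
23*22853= 525619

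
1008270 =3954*255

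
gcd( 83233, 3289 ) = 1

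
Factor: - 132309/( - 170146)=2^(- 1)*3^2*61^1*353^ ( - 1 )=549/706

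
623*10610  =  6610030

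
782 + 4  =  786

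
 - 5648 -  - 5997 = 349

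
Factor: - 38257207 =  - 38257207^1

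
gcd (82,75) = 1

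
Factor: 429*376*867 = 139850568  =  2^3*3^2 *11^1*13^1*17^2 * 47^1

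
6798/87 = 78  +  4/29 = 78.14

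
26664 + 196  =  26860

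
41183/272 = 41183/272=151.41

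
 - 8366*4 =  - 33464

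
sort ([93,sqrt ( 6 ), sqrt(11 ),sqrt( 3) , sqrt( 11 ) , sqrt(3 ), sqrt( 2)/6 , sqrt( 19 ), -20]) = [  -  20,sqrt(2)/6,sqrt(3 ) , sqrt( 3),sqrt( 6),  sqrt(11 ),sqrt(11),sqrt( 19),93 ] 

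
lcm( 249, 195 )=16185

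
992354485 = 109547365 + 882807120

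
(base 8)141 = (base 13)76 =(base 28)3d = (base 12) 81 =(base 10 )97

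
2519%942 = 635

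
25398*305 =7746390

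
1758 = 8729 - 6971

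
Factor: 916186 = 2^1*41^1*11173^1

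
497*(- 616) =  - 306152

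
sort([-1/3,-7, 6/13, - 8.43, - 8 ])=[ -8.43,  -  8, - 7,  -  1/3,  6/13] 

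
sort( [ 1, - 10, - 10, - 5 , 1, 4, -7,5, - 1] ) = [-10, - 10,-7,-5,-1,1,1, 4,5 ]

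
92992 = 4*23248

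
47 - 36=11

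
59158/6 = 9859+ 2/3 = 9859.67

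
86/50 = 1+18/25  =  1.72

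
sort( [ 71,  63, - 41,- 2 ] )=[ - 41, - 2,63, 71] 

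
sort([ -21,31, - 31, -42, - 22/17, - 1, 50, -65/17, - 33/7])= [  -  42 ,  -  31,-21, - 33/7, - 65/17, - 22/17, - 1, 31, 50] 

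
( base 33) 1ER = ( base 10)1578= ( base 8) 3052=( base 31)1js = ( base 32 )1HA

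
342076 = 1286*266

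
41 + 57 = 98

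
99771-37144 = 62627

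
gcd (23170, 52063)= 1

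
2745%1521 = 1224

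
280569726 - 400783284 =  - 120213558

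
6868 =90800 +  - 83932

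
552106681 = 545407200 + 6699481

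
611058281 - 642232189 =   -  31173908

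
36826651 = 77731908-40905257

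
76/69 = 1+7/69 =1.10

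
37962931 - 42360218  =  - 4397287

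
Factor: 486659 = 17^1 * 28627^1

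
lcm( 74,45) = 3330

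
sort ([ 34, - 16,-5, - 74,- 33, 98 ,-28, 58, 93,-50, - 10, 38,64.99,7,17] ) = [-74,  -  50 , -33, - 28, - 16,- 10,  -  5, 7, 17, 34, 38, 58, 64.99,93, 98]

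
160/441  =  160/441=   0.36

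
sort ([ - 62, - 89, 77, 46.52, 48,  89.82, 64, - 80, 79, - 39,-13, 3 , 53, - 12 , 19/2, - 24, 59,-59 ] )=[ - 89, - 80,-62, - 59, - 39, - 24,-13 , - 12, 3, 19/2, 46.52, 48, 53,59, 64, 77, 79,89.82]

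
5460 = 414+5046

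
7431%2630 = 2171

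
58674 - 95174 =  - 36500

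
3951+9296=13247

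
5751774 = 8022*717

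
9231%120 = 111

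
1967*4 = 7868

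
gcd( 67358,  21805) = 1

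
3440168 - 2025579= 1414589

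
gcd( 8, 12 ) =4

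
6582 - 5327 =1255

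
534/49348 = 267/24674 = 0.01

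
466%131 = 73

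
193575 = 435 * 445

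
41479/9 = 41479/9=4608.78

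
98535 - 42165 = 56370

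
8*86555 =692440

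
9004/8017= 1+987/8017 = 1.12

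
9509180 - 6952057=2557123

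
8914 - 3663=5251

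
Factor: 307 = 307^1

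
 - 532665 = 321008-853673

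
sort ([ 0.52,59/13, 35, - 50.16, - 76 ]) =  [-76, - 50.16,0.52,59/13 , 35 ]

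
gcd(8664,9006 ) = 114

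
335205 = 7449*45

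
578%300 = 278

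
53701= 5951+47750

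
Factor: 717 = 3^1 * 239^1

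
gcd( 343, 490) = 49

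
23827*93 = 2215911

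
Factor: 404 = 2^2*101^1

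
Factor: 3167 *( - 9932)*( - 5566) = 2^3*11^2 *13^1*23^1 *191^1*3167^1 = 175076548504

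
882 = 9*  98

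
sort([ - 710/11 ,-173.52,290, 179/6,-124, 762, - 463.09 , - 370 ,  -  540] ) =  [ - 540, - 463.09 , - 370, - 173.52, - 124, - 710/11  ,  179/6, 290,762 ]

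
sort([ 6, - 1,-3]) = [-3, - 1,6]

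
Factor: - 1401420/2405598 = -2^1*5^1*13^( - 1)*23357^1 * 30841^( - 1) = - 233570/400933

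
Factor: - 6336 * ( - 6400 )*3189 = 129315225600 = 2^14*3^3*5^2*11^1*1063^1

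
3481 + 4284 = 7765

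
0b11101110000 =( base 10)1904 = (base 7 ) 5360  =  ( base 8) 3560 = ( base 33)1on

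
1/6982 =1/6982 = 0.00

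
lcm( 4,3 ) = 12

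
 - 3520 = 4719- 8239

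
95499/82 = 1164 + 51/82 = 1164.62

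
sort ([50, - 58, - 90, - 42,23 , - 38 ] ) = [-90, - 58, - 42, - 38,23,50]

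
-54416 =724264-778680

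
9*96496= 868464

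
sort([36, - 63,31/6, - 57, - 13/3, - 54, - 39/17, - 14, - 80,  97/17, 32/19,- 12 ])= [ - 80 , - 63,  -  57 , - 54, - 14, - 12 , -13/3, - 39/17,  32/19,31/6,97/17,  36 ]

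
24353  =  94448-70095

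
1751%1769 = 1751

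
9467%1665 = 1142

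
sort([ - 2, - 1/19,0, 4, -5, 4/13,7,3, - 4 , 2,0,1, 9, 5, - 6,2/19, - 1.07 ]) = [-6, - 5, - 4,- 2,-1.07, - 1/19,0, 0,  2/19,4/13,1, 2,3,  4,5, 7,9]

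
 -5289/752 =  - 8 + 727/752 = - 7.03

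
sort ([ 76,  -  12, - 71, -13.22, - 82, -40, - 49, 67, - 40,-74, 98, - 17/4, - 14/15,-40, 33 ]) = [ - 82,-74,-71, - 49,-40,-40, - 40 , - 13.22,-12, - 17/4 , - 14/15, 33, 67,76, 98]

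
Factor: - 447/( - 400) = 2^ ( - 4)*3^1*5^( - 2)*149^1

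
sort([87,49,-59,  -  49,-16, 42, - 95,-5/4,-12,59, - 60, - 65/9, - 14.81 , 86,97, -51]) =[-95, - 60, - 59,  -  51, - 49, - 16, - 14.81,-12,-65/9, - 5/4,42, 49,59, 86, 87,97]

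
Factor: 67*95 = 5^1*19^1 *67^1 = 6365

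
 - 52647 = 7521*( - 7)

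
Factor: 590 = 2^1*5^1*59^1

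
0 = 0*27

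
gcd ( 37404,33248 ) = 4156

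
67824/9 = 7536 = 7536.00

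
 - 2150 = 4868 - 7018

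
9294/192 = 48 + 13/32 = 48.41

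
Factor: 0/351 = 0 = 0^1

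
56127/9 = 6236 + 1/3=6236.33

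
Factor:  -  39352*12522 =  - 2^4*3^1*2087^1*4919^1 = - 492765744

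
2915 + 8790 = 11705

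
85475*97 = 8291075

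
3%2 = 1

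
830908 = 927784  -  96876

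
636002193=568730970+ 67271223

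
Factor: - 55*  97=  - 5335= - 5^1*11^1*97^1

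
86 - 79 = 7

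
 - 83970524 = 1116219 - 85086743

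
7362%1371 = 507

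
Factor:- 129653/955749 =-3^(-1)*53^(  -  1) * 317^1*409^1*  6011^(-1) 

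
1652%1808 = 1652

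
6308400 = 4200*1502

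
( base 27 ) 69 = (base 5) 1141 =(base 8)253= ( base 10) 171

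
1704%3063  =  1704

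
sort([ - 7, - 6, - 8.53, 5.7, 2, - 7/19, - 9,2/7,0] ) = [ - 9, - 8.53,-7, - 6 , - 7/19, 0, 2/7, 2 , 5.7]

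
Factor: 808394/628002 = 3^(-2 )*139^( - 1)*251^(-1)*404197^1 = 404197/314001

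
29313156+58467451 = 87780607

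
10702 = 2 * 5351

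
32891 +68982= 101873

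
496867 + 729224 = 1226091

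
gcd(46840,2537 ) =1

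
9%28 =9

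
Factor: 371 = 7^1*53^1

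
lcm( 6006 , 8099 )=534534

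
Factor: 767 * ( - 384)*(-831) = 244752768 = 2^7 *3^2*13^1*59^1*277^1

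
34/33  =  34/33 = 1.03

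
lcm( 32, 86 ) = 1376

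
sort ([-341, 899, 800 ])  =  [ - 341, 800, 899] 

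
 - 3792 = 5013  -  8805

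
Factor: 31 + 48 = 79 =79^1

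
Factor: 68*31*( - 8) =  - 16864 = -2^5 * 17^1*31^1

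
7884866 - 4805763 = 3079103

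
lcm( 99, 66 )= 198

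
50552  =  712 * 71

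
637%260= 117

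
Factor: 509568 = 2^7 * 3^1*1327^1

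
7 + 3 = 10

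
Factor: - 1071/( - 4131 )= 7/27 = 3^( - 3)*7^1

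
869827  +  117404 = 987231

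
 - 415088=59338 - 474426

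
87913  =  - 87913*(  -  1 ) 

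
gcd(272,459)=17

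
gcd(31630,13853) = 1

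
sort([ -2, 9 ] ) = [-2, 9]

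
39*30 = 1170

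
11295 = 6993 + 4302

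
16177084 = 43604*371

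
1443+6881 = 8324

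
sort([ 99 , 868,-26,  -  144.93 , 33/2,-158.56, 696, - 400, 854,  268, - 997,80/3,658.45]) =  [ - 997,  -  400 , - 158.56,- 144.93, - 26, 33/2, 80/3  ,  99,268,658.45,696, 854, 868 ]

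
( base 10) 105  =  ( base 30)3F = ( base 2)1101001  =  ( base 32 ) 39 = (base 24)49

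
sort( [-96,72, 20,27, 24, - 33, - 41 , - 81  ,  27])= [-96,-81, - 41,  -  33, 20,24,27, 27, 72]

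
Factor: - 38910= - 2^1*3^1*5^1 * 1297^1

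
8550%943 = 63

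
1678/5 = 335+ 3/5 = 335.60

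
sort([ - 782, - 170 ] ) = [-782,-170 ]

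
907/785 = 907/785 = 1.16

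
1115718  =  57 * 19574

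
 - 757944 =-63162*12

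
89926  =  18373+71553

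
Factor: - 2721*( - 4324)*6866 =2^3*3^1*23^1*47^1 * 907^1*3433^1 = 80782637064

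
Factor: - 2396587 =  - 2396587^1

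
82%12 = 10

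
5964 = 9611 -3647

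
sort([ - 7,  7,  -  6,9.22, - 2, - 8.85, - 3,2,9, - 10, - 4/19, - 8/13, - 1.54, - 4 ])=[ - 10, - 8.85, - 7, -6,-4, - 3,-2, - 1.54, - 8/13,  -  4/19, 2, 7,9, 9.22] 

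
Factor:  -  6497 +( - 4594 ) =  - 3^1*3697^1= - 11091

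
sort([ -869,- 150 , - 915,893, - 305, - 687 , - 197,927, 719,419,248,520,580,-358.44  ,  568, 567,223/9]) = [ - 915,-869, - 687, - 358.44,-305, - 197, - 150,223/9,248,419 , 520 , 567 , 568, 580, 719, 893,927]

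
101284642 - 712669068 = -611384426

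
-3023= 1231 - 4254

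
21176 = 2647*8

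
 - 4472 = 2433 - 6905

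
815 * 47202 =38469630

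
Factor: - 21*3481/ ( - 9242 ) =2^ ( - 1 ) * 3^1*7^1 * 59^2*4621^(- 1 ) = 73101/9242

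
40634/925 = 40634/925 = 43.93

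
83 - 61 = 22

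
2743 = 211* 13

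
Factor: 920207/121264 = 2^(-4 )*11^(-1)*13^ ( - 1)*23^1 * 53^( - 1)*40009^1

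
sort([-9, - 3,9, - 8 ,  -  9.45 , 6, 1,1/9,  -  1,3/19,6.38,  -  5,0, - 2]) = [ - 9.45, - 9, - 8, - 5,-3, - 2 , - 1,0, 1/9,3/19,1,6  ,  6.38, 9 ]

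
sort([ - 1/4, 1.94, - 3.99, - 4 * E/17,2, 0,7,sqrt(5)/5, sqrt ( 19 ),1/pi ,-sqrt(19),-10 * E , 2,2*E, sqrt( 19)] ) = [ - 10 * E, - sqrt( 19), - 3.99, -4*E/17, - 1/4,0, 1/pi,sqrt(5)/5,  1.94, 2,2,  sqrt(19 ),sqrt( 19 ),2*E,7 ]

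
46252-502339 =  - 456087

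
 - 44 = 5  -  49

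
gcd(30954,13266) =4422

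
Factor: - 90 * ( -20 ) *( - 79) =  - 2^3*3^2*5^2*79^1 = -142200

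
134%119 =15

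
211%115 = 96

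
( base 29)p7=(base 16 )2DC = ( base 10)732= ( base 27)103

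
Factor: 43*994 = 2^1*7^1*43^1*71^1 = 42742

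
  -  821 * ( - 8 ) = 6568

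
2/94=1/47=0.02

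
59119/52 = 1136 + 47/52= 1136.90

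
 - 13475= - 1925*7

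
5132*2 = 10264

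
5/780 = 1/156= 0.01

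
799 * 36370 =29059630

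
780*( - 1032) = -804960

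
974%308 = 50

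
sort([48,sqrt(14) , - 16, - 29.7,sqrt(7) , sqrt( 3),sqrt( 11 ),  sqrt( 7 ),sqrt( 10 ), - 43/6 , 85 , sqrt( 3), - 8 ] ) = [ - 29.7,  -  16, - 8 , - 43/6,sqrt( 3),sqrt(3 ),sqrt(7),sqrt(7), sqrt(10 ),sqrt(11),  sqrt(14),48 , 85 ]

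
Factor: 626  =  2^1*313^1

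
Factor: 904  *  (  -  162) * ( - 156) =22845888 = 2^6* 3^5 * 13^1*113^1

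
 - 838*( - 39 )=32682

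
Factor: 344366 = 2^1 * 11^2*1423^1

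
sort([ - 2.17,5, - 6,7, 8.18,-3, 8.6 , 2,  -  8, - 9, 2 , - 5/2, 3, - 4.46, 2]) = [ - 9, - 8, - 6, - 4.46,-3,  -  5/2,-2.17, 2, 2, 2, 3, 5,7,8.18,  8.6]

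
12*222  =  2664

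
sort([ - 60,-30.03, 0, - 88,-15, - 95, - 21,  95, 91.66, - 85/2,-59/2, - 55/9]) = [ - 95, - 88, - 60,-85/2, - 30.03, - 59/2, - 21, - 15,- 55/9,0  ,  91.66,95 ] 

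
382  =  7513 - 7131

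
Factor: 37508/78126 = 18754/39063= 2^1*3^(-1)*29^( - 1)*449^(- 1 )*9377^1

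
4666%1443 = 337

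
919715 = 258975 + 660740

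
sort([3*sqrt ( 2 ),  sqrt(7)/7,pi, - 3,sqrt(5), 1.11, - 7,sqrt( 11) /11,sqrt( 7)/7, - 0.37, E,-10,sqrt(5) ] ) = [ - 10, -7, - 3, - 0.37, sqrt( 11 )/11, sqrt( 7)/7, sqrt( 7)/7,1.11, sqrt (5), sqrt(5),E,pi, 3*sqrt ( 2)]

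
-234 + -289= -523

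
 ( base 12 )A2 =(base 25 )4m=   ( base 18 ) 6E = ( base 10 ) 122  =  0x7A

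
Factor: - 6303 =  - 3^1*11^1*191^1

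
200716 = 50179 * 4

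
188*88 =16544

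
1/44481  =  1/44481 = 0.00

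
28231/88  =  28231/88 = 320.81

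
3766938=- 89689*(-42 )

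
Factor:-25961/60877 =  - 13^1*17^( - 1)*1997^1*3581^(- 1) 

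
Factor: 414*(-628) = - 2^3* 3^2*23^1*157^1= - 259992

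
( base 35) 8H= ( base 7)603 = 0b100101001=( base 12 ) 209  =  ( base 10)297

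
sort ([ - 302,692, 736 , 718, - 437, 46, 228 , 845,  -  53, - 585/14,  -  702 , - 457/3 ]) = [ - 702 ,-437,-302, - 457/3, - 53,  -  585/14, 46,228, 692,718,736,  845 ] 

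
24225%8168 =7889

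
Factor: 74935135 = 5^1*11^1*1362457^1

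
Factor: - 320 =  -  2^6*5^1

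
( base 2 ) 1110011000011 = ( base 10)7363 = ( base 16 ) 1CC3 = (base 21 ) ged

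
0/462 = 0 = 0.00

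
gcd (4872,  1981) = 7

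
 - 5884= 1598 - 7482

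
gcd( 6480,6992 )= 16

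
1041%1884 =1041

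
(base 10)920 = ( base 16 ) 398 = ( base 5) 12140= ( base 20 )260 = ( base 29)12l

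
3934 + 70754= 74688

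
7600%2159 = 1123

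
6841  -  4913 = 1928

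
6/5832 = 1/972 =0.00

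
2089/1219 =2089/1219 = 1.71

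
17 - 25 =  - 8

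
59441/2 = 59441/2 = 29720.50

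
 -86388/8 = -10799 + 1/2 = -  10798.50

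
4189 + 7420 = 11609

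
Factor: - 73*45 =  - 3^2*5^1 * 73^1 = - 3285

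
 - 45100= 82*( - 550)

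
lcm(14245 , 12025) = 925925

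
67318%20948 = 4474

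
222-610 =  - 388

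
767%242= 41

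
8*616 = 4928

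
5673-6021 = -348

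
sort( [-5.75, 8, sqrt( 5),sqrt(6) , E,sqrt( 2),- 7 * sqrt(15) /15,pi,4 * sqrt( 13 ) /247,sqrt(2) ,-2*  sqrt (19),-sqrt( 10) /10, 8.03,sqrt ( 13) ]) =[  -  2 * sqrt(19 ), - 5.75, - 7*sqrt (15 ) /15,-sqrt(10) /10, 4*sqrt( 13) /247,sqrt(2 ),sqrt (2) , sqrt(5 ),  sqrt (6),E,pi, sqrt( 13),8,8.03]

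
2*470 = 940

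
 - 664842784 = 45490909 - 710333693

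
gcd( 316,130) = 2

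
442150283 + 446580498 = 888730781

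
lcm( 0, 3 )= 0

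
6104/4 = 1526= 1526.00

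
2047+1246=3293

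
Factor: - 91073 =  - 61^1*1493^1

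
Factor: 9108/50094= 2/11 =2^1*11^(- 1)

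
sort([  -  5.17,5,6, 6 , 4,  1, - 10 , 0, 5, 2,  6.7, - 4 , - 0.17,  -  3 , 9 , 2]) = [-10, - 5.17, -4 , - 3,- 0.17 , 0, 1,2, 2, 4, 5 , 5  ,  6,6, 6.7, 9]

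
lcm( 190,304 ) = 1520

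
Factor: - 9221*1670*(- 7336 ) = 2^4*5^1*7^1*131^1*167^1 * 9221^1 = 112967577520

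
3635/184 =19 + 139/184 = 19.76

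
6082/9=675 + 7/9 = 675.78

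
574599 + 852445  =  1427044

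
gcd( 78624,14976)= 3744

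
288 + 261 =549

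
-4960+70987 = 66027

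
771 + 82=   853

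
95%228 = 95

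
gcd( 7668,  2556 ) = 2556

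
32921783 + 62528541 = 95450324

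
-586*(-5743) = 3365398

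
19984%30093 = 19984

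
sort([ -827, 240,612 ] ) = [-827,240, 612 ] 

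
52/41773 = 52/41773 = 0.00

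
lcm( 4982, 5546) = 293938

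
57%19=0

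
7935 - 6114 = 1821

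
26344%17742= 8602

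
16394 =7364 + 9030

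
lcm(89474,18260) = 894740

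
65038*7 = 455266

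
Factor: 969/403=3^1*13^( - 1 )*17^1*19^1*31^ (- 1 ) 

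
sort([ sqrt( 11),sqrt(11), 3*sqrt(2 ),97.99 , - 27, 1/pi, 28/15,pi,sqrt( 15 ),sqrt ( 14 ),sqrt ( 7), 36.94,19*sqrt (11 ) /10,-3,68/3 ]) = [ - 27, - 3,1/pi,28/15, sqrt( 7 ),pi, sqrt(11 ), sqrt (11 ),sqrt( 14),sqrt( 15),3*sqrt(2),19  *  sqrt( 11 )/10 , 68/3, 36.94, 97.99]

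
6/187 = 6/187=0.03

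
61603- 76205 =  - 14602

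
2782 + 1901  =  4683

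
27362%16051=11311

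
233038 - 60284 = 172754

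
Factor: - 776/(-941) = 2^3*97^1*941^( - 1)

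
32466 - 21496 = 10970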